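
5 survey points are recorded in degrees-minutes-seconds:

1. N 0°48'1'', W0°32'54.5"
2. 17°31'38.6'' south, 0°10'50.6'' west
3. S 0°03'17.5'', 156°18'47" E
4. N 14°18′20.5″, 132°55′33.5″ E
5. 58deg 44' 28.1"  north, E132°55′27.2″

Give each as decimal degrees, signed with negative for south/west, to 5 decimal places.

1. 0.80028, -0.54847
2. -17.52739, -0.18072
3. -0.05486, 156.31306
4. 14.30569, 132.92597
5. 58.74114, 132.92422

Point 1:
  Lat: 0 + 48/60 + 1/3600 = 0.800278
  N ⇒ keep positive
  Longitude: 0° + 32/60 + 54.5/3600 = 0 + 0.533333 + 0.015139 = 0.548472
  hemisphere W, so the sign is −
Point 2:
  φ: 17° + 31/60 + 38.6/3600 = 17 + 0.516667 + 0.010722 = 17.527389
  S → negative
  Lon: 0 + 10/60 + 50.6/3600 = 0.180722
  hemisphere W, so the sign is −
Point 3:
  Lat: 0° + 3/60 + 17.5/3600 = 0 + 0.050000 + 0.004861 = 0.054861
  S → negative
  Longitude: 156 + 18/60 + 47/3600 = 156.313056
  E ⇒ keep positive
Point 4:
  Lat: 18′ + 20.5″ = 18.34167′; 14 + 18.34167/60 = 14.305694
  N → positive
  λ: 55′ + 33.5″ = 55.55833′; 132 + 55.55833/60 = 132.925972
  E ⇒ keep positive
Point 5:
  Latitude: 58 + 44/60 + 28.1/3600 = 58.741139
  N ⇒ keep positive
  λ: 132° + 55/60 + 27.2/3600 = 132 + 0.916667 + 0.007556 = 132.924222
  E ⇒ keep positive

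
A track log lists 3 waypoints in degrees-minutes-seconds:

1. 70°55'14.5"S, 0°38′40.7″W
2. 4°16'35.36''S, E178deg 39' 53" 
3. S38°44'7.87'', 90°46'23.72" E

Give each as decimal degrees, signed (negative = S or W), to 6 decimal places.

Point 1:
  Latitude: 70° + 55/60 + 14.5/3600 = 70 + 0.916667 + 0.004028 = 70.9206944
  S ⇒ negate
  Lon: 0° + 38/60 + 40.7/3600 = 0 + 0.633333 + 0.011306 = 0.6446389
  W → negative
Point 2:
  φ: 4° + 16/60 + 35.36/3600 = 4 + 0.266667 + 0.009822 = 4.2764889
  S ⇒ negate
  Longitude: 39′ + 53″ = 39.88333′; 178 + 39.88333/60 = 178.6647222
  E ⇒ keep positive
Point 3:
  Lat: 44′ + 7.87″ = 44.13117′; 38 + 44.13117/60 = 38.7355194
  hemisphere S, so the sign is −
  λ: 90° + 46/60 + 23.72/3600 = 90 + 0.766667 + 0.006589 = 90.7732556
  E → positive

1. -70.920694, -0.644639
2. -4.276489, 178.664722
3. -38.735519, 90.773256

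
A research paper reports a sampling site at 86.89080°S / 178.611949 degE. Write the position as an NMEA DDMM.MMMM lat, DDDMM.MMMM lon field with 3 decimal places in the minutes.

Latitude: minutes = (86.890800 − 86) × 60 = 53.44800
Longitude: 178° + 0.611949 × 60 = 178° 36.71694′

8653.448,S / 17836.717,E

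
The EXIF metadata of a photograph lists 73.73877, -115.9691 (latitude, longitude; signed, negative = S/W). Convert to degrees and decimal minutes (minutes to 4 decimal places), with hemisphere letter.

73° 44.3262′ N, 115° 58.1460′ W

φ: 73° + 0.738770 × 60 = 73° 44.326200′
Longitude is negative → W; |value| = 115.969100
λ: 115° + 0.969100 × 60 = 115° 58.146000′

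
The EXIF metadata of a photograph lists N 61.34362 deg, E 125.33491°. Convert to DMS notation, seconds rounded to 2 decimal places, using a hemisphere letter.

61°20′37.03″ N, 125°20′5.68″ E

Lat: whole degrees 61; 20.61720′ → 20′ and 37.0320″
λ: 0.334910 × 60 = 20.09460′ → 20′, remainder × 60 = 5.6760″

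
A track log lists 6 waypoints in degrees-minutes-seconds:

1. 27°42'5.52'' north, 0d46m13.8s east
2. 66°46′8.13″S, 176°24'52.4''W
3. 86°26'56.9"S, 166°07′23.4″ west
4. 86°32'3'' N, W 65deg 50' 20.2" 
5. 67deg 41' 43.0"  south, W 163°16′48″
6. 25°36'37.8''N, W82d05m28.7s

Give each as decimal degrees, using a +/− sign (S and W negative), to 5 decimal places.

Point 1:
  Latitude: 27° + 42/60 + 5.52/3600 = 27 + 0.700000 + 0.001533 = 27.701533
  N ⇒ keep positive
  λ: 46′ + 13.8″ = 46.23000′; 0 + 46.23000/60 = 0.770500
  E → positive
Point 2:
  φ: 66 + 46/60 + 8.13/3600 = 66.768925
  S → negative
  Longitude: 24′ + 52.4″ = 24.87333′; 176 + 24.87333/60 = 176.414556
  W → negative
Point 3:
  φ: 26′ + 56.9″ = 26.94833′; 86 + 26.94833/60 = 86.449139
  S → negative
  Lon: 166 + 7/60 + 23.4/3600 = 166.123167
  hemisphere W, so the sign is −
Point 4:
  φ: 86 + 32/60 + 3/3600 = 86.534167
  N → positive
  Longitude: 50′ + 20.2″ = 50.33667′; 65 + 50.33667/60 = 65.838944
  W → negative
Point 5:
  Lat: 67° + 41/60 + 43/3600 = 67 + 0.683333 + 0.011944 = 67.695278
  S ⇒ negate
  Longitude: 163° + 16/60 + 48/3600 = 163 + 0.266667 + 0.013333 = 163.280000
  W → negative
Point 6:
  Lat: 25 + 36/60 + 37.8/3600 = 25.610500
  N → positive
  Lon: 82° + 5/60 + 28.7/3600 = 82 + 0.083333 + 0.007972 = 82.091306
  W ⇒ negate

1. 27.70153, 0.77050
2. -66.76893, -176.41456
3. -86.44914, -166.12317
4. 86.53417, -65.83894
5. -67.69528, -163.28000
6. 25.61050, -82.09131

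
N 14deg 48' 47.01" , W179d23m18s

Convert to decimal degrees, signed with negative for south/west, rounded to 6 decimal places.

φ: 14 + 48/60 + 47.01/3600 = 14.8130583
N ⇒ keep positive
Lon: 179 + 23/60 + 18/3600 = 179.3883333
W ⇒ negate

14.813058, -179.388333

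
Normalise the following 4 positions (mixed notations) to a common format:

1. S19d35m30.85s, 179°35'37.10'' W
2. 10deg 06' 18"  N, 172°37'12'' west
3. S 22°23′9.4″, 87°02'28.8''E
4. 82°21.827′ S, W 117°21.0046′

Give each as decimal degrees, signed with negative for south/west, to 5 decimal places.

1. -19.59190, -179.59364
2. 10.10500, -172.62000
3. -22.38594, 87.04133
4. -82.36378, -117.35008

Point 1:
  φ: 19 + 35/60 + 30.85/3600 = 19.591903
  S → negative
  λ: 179° + 35/60 + 37.1/3600 = 179 + 0.583333 + 0.010306 = 179.593639
  hemisphere W, so the sign is −
Point 2:
  Lat: 10 + 6/60 + 18/3600 = 10.105000
  N ⇒ keep positive
  Longitude: 172 + 37/60 + 12/3600 = 172.620000
  W ⇒ negate
Point 3:
  φ: 22 + 23/60 + 9.4/3600 = 22.385944
  S → negative
  Lon: 2′ + 28.8″ = 2.48000′; 87 + 2.48000/60 = 87.041333
  E → positive
Point 4:
  Latitude: 21.827′ = 0.363783°; total 82.363783
  hemisphere S, so the sign is −
  Longitude: 21.0046′ = 0.350077°; total 117.350077
  hemisphere W, so the sign is −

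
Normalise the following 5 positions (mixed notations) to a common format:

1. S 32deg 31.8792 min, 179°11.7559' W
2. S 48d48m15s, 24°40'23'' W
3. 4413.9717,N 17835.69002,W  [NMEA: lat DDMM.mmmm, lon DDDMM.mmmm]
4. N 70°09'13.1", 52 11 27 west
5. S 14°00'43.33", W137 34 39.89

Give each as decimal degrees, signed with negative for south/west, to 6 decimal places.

1. -32.531320, -179.195932
2. -48.804167, -24.673056
3. 44.232862, -178.594834
4. 70.153639, -52.190833
5. -14.012036, -137.577747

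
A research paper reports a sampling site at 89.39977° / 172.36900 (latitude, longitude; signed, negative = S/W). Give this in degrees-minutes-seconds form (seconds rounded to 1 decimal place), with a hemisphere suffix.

89°23′59.2″ N, 172°22′8.4″ E

Latitude: 0.399770° → 23.98620′; 0.98620 × 60 = 59.172″
λ: whole degrees 172; 22.14000′ → 22′ and 8.400″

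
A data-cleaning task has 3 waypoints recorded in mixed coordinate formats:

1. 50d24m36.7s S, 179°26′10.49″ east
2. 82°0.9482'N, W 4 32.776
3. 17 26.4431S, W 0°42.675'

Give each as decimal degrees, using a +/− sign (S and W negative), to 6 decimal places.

Point 1:
  φ: 24′ + 36.7″ = 24.61167′; 50 + 24.61167/60 = 50.4101944
  hemisphere S, so the sign is −
  Longitude: 26′ + 10.49″ = 26.17483′; 179 + 26.17483/60 = 179.4362472
  E ⇒ keep positive
Point 2:
  Lat: 0.9482′ = 0.015803°; total 82.0158033
  N ⇒ keep positive
  Lon: 4 + 32.776/60 = 4.5462667
  W ⇒ negate
Point 3:
  Lat: 17 + 26.4431/60 = 17.4407183
  hemisphere S, so the sign is −
  λ: 42.675′ = 0.711250°; total 0.7112500
  hemisphere W, so the sign is −

1. -50.410194, 179.436247
2. 82.015803, -4.546267
3. -17.440718, -0.711250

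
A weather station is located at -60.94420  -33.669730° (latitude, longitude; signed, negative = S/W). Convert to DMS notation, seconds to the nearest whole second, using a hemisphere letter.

60°56′39″ S, 33°40′11″ W

Latitude is negative → S; |value| = 60.944200
φ: 0.944200° → 56.65200′; 0.65200 × 60 = 39.12″
Longitude is negative → W; |value| = 33.669730
λ: 0.669730° → 40.18380′; 0.18380 × 60 = 11.03″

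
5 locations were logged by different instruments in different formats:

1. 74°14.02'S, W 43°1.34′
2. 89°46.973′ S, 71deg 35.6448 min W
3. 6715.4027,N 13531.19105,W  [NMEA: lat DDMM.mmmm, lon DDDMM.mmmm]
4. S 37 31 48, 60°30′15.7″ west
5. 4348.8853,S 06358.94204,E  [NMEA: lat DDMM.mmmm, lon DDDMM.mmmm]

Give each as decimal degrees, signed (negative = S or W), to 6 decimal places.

Point 1:
  Latitude: 14.02′ = 0.233667°; total 74.2336667
  S ⇒ negate
  Longitude: 43 + 1.34/60 = 43.0223333
  W ⇒ negate
Point 2:
  φ: 46.973′ = 0.782883°; total 89.7828833
  hemisphere S, so the sign is −
  Longitude: 35.6448′ = 0.594080°; total 71.5940800
  W → negative
Point 3:
  Latitude: degrees = first 2 digits = 67, minutes = 15.4027; 67 + 15.4027/60 = 67.2567117
  N → positive
  Lon: split at 3 digits → 135° and 31.19105′; 135 + 31.19105/60 = 135.5198508
  W → negative
Point 4:
  φ: 37 + 31/60 + 48/3600 = 37.5300000
  hemisphere S, so the sign is −
  Lon: 60 + 30/60 + 15.7/3600 = 60.5043611
  hemisphere W, so the sign is −
Point 5:
  Latitude: degrees = first 2 digits = 43, minutes = 48.8853; 43 + 48.8853/60 = 43.8147550
  S → negative
  Lon: degrees = first 3 digits = 63, minutes = 58.94204; 63 + 58.94204/60 = 63.9823673
  E ⇒ keep positive

1. -74.233667, -43.022333
2. -89.782883, -71.594080
3. 67.256712, -135.519851
4. -37.530000, -60.504361
5. -43.814755, 63.982367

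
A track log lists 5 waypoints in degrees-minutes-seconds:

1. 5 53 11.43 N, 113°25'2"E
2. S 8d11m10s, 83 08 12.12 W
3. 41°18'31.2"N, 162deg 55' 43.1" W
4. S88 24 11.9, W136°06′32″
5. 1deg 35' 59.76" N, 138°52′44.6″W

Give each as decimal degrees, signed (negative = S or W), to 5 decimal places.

Point 1:
  Latitude: 5° + 53/60 + 11.43/3600 = 5 + 0.883333 + 0.003175 = 5.886508
  N → positive
  λ: 25′ + 2″ = 25.03333′; 113 + 25.03333/60 = 113.417222
  E → positive
Point 2:
  φ: 8° + 11/60 + 10/3600 = 8 + 0.183333 + 0.002778 = 8.186111
  S → negative
  λ: 83° + 8/60 + 12.12/3600 = 83 + 0.133333 + 0.003367 = 83.136700
  W ⇒ negate
Point 3:
  φ: 41° + 18/60 + 31.2/3600 = 41 + 0.300000 + 0.008667 = 41.308667
  N → positive
  Lon: 162° + 55/60 + 43.1/3600 = 162 + 0.916667 + 0.011972 = 162.928639
  W ⇒ negate
Point 4:
  Latitude: 88° + 24/60 + 11.9/3600 = 88 + 0.400000 + 0.003306 = 88.403306
  S ⇒ negate
  Longitude: 136° + 6/60 + 32/3600 = 136 + 0.100000 + 0.008889 = 136.108889
  W → negative
Point 5:
  Latitude: 35′ + 59.76″ = 35.99600′; 1 + 35.99600/60 = 1.599933
  N ⇒ keep positive
  Longitude: 138 + 52/60 + 44.6/3600 = 138.879056
  W ⇒ negate

1. 5.88651, 113.41722
2. -8.18611, -83.13670
3. 41.30867, -162.92864
4. -88.40331, -136.10889
5. 1.59993, -138.87906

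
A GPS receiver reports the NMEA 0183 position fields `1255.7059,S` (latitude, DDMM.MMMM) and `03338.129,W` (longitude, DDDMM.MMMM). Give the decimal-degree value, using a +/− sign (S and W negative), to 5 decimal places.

Lat: degrees = first 2 digits = 12, minutes = 55.7059; 12 + 55.7059/60 = 12.928432
S ⇒ negate
Longitude: degrees = first 3 digits = 33, minutes = 38.129; 33 + 38.129/60 = 33.635483
W ⇒ negate

-12.92843, -33.63548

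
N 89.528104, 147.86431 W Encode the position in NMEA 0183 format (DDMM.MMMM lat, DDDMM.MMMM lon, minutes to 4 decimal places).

8931.6862,N / 14751.8586,W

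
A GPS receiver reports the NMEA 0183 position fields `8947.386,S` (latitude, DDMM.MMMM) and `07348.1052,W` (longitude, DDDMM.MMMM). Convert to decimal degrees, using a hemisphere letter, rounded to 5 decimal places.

89.78977° S, 73.80175° W

Latitude: degrees = first 2 digits = 89, minutes = 47.386; 89 + 47.386/60 = 89.789767
Lon: degrees = first 3 digits = 73, minutes = 48.1052; 73 + 48.1052/60 = 73.801753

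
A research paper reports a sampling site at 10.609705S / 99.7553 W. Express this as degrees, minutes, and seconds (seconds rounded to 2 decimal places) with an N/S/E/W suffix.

10°36′34.94″ S, 99°45′19.08″ W

Lat: 0.609705° → 36.58230′; 0.58230 × 60 = 34.9380″
Lon: whole degrees 99; 45.31800′ → 45′ and 19.0800″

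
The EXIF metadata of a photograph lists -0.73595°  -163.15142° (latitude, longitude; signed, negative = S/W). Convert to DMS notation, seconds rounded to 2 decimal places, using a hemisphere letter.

Latitude is negative → S; |value| = 0.735950
Lat: 0.735950 × 60 = 44.15700′ → 44′, remainder × 60 = 9.4200″
Longitude is negative → W; |value| = 163.151420
Longitude: 0.151420 × 60 = 9.08520′ → 9′, remainder × 60 = 5.1120″

0°44′9.42″ S, 163°09′5.11″ W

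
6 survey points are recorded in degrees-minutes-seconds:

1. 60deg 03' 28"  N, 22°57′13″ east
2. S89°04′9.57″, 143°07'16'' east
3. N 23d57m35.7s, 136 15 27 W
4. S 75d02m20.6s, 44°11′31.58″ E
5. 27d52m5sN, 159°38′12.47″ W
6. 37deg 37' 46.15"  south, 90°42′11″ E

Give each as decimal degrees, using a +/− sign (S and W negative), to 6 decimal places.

1. 60.057778, 22.953611
2. -89.069325, 143.121111
3. 23.959917, -136.257500
4. -75.039056, 44.192106
5. 27.868056, -159.636797
6. -37.629486, 90.703056

Point 1:
  φ: 60 + 3/60 + 28/3600 = 60.0577778
  N → positive
  Lon: 22 + 57/60 + 13/3600 = 22.9536111
  E ⇒ keep positive
Point 2:
  Lat: 89° + 4/60 + 9.57/3600 = 89 + 0.066667 + 0.002658 = 89.0693250
  S ⇒ negate
  Longitude: 143 + 7/60 + 16/3600 = 143.1211111
  E ⇒ keep positive
Point 3:
  Lat: 23 + 57/60 + 35.7/3600 = 23.9599167
  N ⇒ keep positive
  Lon: 136° + 15/60 + 27/3600 = 136 + 0.250000 + 0.007500 = 136.2575000
  W → negative
Point 4:
  Lat: 2′ + 20.6″ = 2.34333′; 75 + 2.34333/60 = 75.0390556
  S → negative
  λ: 44° + 11/60 + 31.58/3600 = 44 + 0.183333 + 0.008772 = 44.1921056
  E → positive
Point 5:
  φ: 27° + 52/60 + 5/3600 = 27 + 0.866667 + 0.001389 = 27.8680556
  N → positive
  Longitude: 159° + 38/60 + 12.47/3600 = 159 + 0.633333 + 0.003464 = 159.6367972
  hemisphere W, so the sign is −
Point 6:
  Latitude: 37° + 37/60 + 46.15/3600 = 37 + 0.616667 + 0.012819 = 37.6294861
  hemisphere S, so the sign is −
  Longitude: 42′ + 11″ = 42.18333′; 90 + 42.18333/60 = 90.7030556
  E → positive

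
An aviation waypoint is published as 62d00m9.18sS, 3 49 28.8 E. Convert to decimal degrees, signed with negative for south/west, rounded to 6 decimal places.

-62.002550, 3.824667

Lat: 62° + 0/60 + 9.18/3600 = 62 + 0.000000 + 0.002550 = 62.0025500
S → negative
Lon: 3° + 49/60 + 28.8/3600 = 3 + 0.816667 + 0.008000 = 3.8246667
E → positive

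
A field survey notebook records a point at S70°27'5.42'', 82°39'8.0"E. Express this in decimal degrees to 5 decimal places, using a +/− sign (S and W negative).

Latitude: 27′ + 5.42″ = 27.09033′; 70 + 27.09033/60 = 70.451506
hemisphere S, so the sign is −
Longitude: 82° + 39/60 + 8/3600 = 82 + 0.650000 + 0.002222 = 82.652222
E ⇒ keep positive

-70.45151, 82.65222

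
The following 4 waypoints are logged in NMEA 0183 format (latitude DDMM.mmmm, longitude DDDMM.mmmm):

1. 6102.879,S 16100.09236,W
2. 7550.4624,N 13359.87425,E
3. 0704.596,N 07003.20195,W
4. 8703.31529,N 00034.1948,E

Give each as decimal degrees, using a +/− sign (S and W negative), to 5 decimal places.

1. -61.04798, -161.00154
2. 75.84104, 133.99790
3. 7.07660, -70.05337
4. 87.05525, 0.56991

Point 1:
  Lat: degrees = first 2 digits = 61, minutes = 2.879; 61 + 2.879/60 = 61.047983
  S → negative
  Longitude: split at 3 digits → 161° and 0.09236′; 161 + 0.09236/60 = 161.001539
  W → negative
Point 2:
  φ: degrees = first 2 digits = 75, minutes = 50.4624; 75 + 50.4624/60 = 75.841040
  N → positive
  Lon: split at 3 digits → 133° and 59.87425′; 133 + 59.87425/60 = 133.997904
  E ⇒ keep positive
Point 3:
  φ: split at 2 digits → 07° and 4.596′; 7 + 4.596/60 = 7.076600
  N ⇒ keep positive
  λ: split at 3 digits → 070° and 3.20195′; 70 + 3.20195/60 = 70.053366
  W ⇒ negate
Point 4:
  Latitude: degrees = first 2 digits = 87, minutes = 3.31529; 87 + 3.31529/60 = 87.055255
  N → positive
  Longitude: degrees = first 3 digits = 0, minutes = 34.1948; 0 + 34.1948/60 = 0.569913
  E ⇒ keep positive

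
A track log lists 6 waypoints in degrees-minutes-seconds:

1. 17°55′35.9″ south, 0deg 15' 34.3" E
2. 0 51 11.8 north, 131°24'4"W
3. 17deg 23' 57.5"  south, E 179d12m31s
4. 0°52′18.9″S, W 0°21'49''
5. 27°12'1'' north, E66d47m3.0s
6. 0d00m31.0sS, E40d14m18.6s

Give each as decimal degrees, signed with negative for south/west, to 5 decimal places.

Point 1:
  Lat: 17 + 55/60 + 35.9/3600 = 17.926639
  S → negative
  Longitude: 0° + 15/60 + 34.3/3600 = 0 + 0.250000 + 0.009528 = 0.259528
  E → positive
Point 2:
  φ: 51′ + 11.8″ = 51.19667′; 0 + 51.19667/60 = 0.853278
  N ⇒ keep positive
  Longitude: 131° + 24/60 + 4/3600 = 131 + 0.400000 + 0.001111 = 131.401111
  W ⇒ negate
Point 3:
  Lat: 17 + 23/60 + 57.5/3600 = 17.399306
  S ⇒ negate
  Lon: 12′ + 31″ = 12.51667′; 179 + 12.51667/60 = 179.208611
  E → positive
Point 4:
  φ: 0° + 52/60 + 18.9/3600 = 0 + 0.866667 + 0.005250 = 0.871917
  hemisphere S, so the sign is −
  Longitude: 21′ + 49″ = 21.81667′; 0 + 21.81667/60 = 0.363611
  W → negative
Point 5:
  φ: 27° + 12/60 + 1/3600 = 27 + 0.200000 + 0.000278 = 27.200278
  N ⇒ keep positive
  Lon: 47′ + 3″ = 47.05000′; 66 + 47.05000/60 = 66.784167
  E → positive
Point 6:
  Latitude: 0′ + 31″ = 0.51667′; 0 + 0.51667/60 = 0.008611
  S ⇒ negate
  Lon: 40° + 14/60 + 18.6/3600 = 40 + 0.233333 + 0.005167 = 40.238500
  E → positive

1. -17.92664, 0.25953
2. 0.85328, -131.40111
3. -17.39931, 179.20861
4. -0.87192, -0.36361
5. 27.20028, 66.78417
6. -0.00861, 40.23850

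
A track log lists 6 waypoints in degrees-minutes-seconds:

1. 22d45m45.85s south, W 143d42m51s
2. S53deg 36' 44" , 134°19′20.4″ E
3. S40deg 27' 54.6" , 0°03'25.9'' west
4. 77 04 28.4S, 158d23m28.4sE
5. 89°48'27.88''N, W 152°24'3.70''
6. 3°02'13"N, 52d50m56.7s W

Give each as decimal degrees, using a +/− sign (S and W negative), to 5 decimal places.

Point 1:
  Lat: 22° + 45/60 + 45.85/3600 = 22 + 0.750000 + 0.012736 = 22.762736
  S → negative
  Longitude: 143 + 42/60 + 51/3600 = 143.714167
  W ⇒ negate
Point 2:
  Lat: 53° + 36/60 + 44/3600 = 53 + 0.600000 + 0.012222 = 53.612222
  S ⇒ negate
  Lon: 134 + 19/60 + 20.4/3600 = 134.322333
  E ⇒ keep positive
Point 3:
  Latitude: 27′ + 54.6″ = 27.91000′; 40 + 27.91000/60 = 40.465167
  hemisphere S, so the sign is −
  Lon: 0° + 3/60 + 25.9/3600 = 0 + 0.050000 + 0.007194 = 0.057194
  hemisphere W, so the sign is −
Point 4:
  φ: 77 + 4/60 + 28.4/3600 = 77.074556
  S ⇒ negate
  Longitude: 23′ + 28.4″ = 23.47333′; 158 + 23.47333/60 = 158.391222
  E ⇒ keep positive
Point 5:
  Latitude: 48′ + 27.88″ = 48.46467′; 89 + 48.46467/60 = 89.807744
  N ⇒ keep positive
  Lon: 24′ + 3.7″ = 24.06167′; 152 + 24.06167/60 = 152.401028
  W ⇒ negate
Point 6:
  φ: 3° + 2/60 + 13/3600 = 3 + 0.033333 + 0.003611 = 3.036944
  N → positive
  λ: 50′ + 56.7″ = 50.94500′; 52 + 50.94500/60 = 52.849083
  W → negative

1. -22.76274, -143.71417
2. -53.61222, 134.32233
3. -40.46517, -0.05719
4. -77.07456, 158.39122
5. 89.80774, -152.40103
6. 3.03694, -52.84908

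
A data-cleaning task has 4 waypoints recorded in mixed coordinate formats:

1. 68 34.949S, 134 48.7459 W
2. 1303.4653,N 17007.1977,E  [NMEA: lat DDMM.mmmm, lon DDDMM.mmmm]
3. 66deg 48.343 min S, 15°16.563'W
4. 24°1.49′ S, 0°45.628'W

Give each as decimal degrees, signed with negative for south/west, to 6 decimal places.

Point 1:
  Lat: 68 + 34.949/60 = 68.5824833
  S ⇒ negate
  Lon: 134 + 48.7459/60 = 134.8124317
  W → negative
Point 2:
  φ: split at 2 digits → 13° and 3.4653′; 13 + 3.4653/60 = 13.0577550
  N → positive
  Lon: split at 3 digits → 170° and 7.1977′; 170 + 7.1977/60 = 170.1199617
  E → positive
Point 3:
  Lat: 48.343′ = 0.805717°; total 66.8057167
  hemisphere S, so the sign is −
  Longitude: 15 + 16.563/60 = 15.2760500
  hemisphere W, so the sign is −
Point 4:
  φ: 1.49′ = 0.024833°; total 24.0248333
  hemisphere S, so the sign is −
  Lon: 0 + 45.628/60 = 0.7604667
  W ⇒ negate

1. -68.582483, -134.812432
2. 13.057755, 170.119962
3. -66.805717, -15.276050
4. -24.024833, -0.760467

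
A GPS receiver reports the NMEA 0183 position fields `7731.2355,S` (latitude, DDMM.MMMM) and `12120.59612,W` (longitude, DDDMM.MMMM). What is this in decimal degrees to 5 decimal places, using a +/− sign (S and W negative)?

Latitude: degrees = first 2 digits = 77, minutes = 31.2355; 77 + 31.2355/60 = 77.520592
hemisphere S, so the sign is −
λ: split at 3 digits → 121° and 20.59612′; 121 + 20.59612/60 = 121.343269
hemisphere W, so the sign is −

-77.52059, -121.34327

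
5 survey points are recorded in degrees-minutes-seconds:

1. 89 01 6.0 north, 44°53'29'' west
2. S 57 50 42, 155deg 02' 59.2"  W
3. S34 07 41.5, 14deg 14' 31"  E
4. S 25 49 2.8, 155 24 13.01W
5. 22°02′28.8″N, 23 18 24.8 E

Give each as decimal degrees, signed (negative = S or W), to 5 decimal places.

1. 89.01833, -44.89139
2. -57.84500, -155.04978
3. -34.12819, 14.24194
4. -25.81744, -155.40361
5. 22.04133, 23.30689

Point 1:
  Lat: 1′ + 6″ = 1.10000′; 89 + 1.10000/60 = 89.018333
  N → positive
  λ: 53′ + 29″ = 53.48333′; 44 + 53.48333/60 = 44.891389
  hemisphere W, so the sign is −
Point 2:
  φ: 57° + 50/60 + 42/3600 = 57 + 0.833333 + 0.011667 = 57.845000
  hemisphere S, so the sign is −
  Longitude: 155° + 2/60 + 59.2/3600 = 155 + 0.033333 + 0.016444 = 155.049778
  W → negative
Point 3:
  φ: 34° + 7/60 + 41.5/3600 = 34 + 0.116667 + 0.011528 = 34.128194
  S ⇒ negate
  λ: 14 + 14/60 + 31/3600 = 14.241944
  E → positive
Point 4:
  Lat: 25 + 49/60 + 2.8/3600 = 25.817444
  hemisphere S, so the sign is −
  Longitude: 24′ + 13.01″ = 24.21683′; 155 + 24.21683/60 = 155.403614
  W → negative
Point 5:
  Lat: 22° + 2/60 + 28.8/3600 = 22 + 0.033333 + 0.008000 = 22.041333
  N → positive
  Longitude: 23° + 18/60 + 24.8/3600 = 23 + 0.300000 + 0.006889 = 23.306889
  E → positive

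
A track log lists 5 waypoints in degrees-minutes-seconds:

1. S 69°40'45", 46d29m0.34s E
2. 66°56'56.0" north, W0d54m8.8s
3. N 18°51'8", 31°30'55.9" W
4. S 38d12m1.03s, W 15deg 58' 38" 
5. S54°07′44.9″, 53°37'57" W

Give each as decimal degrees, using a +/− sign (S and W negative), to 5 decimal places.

Point 1:
  φ: 69° + 40/60 + 45/3600 = 69 + 0.666667 + 0.012500 = 69.679167
  S → negative
  λ: 29′ + 0.34″ = 29.00567′; 46 + 29.00567/60 = 46.483428
  E → positive
Point 2:
  φ: 56′ + 56″ = 56.93333′; 66 + 56.93333/60 = 66.948889
  N → positive
  Lon: 0° + 54/60 + 8.8/3600 = 0 + 0.900000 + 0.002444 = 0.902444
  hemisphere W, so the sign is −
Point 3:
  φ: 18° + 51/60 + 8/3600 = 18 + 0.850000 + 0.002222 = 18.852222
  N → positive
  Longitude: 31 + 30/60 + 55.9/3600 = 31.515528
  hemisphere W, so the sign is −
Point 4:
  Latitude: 38° + 12/60 + 1.03/3600 = 38 + 0.200000 + 0.000286 = 38.200286
  hemisphere S, so the sign is −
  Longitude: 15° + 58/60 + 38/3600 = 15 + 0.966667 + 0.010556 = 15.977222
  W ⇒ negate
Point 5:
  Latitude: 54 + 7/60 + 44.9/3600 = 54.129139
  S ⇒ negate
  Longitude: 53° + 37/60 + 57/3600 = 53 + 0.616667 + 0.015833 = 53.632500
  hemisphere W, so the sign is −

1. -69.67917, 46.48343
2. 66.94889, -0.90244
3. 18.85222, -31.51553
4. -38.20029, -15.97722
5. -54.12914, -53.63250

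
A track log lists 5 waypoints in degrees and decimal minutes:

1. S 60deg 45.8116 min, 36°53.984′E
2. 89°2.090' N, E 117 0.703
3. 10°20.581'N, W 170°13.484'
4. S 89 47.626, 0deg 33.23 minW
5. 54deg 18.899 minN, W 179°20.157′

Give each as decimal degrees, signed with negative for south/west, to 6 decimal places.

Point 1:
  Latitude: 60 + 45.8116/60 = 60.7635267
  hemisphere S, so the sign is −
  Longitude: 36 + 53.984/60 = 36.8997333
  E → positive
Point 2:
  Lat: 89 + 2.09/60 = 89.0348333
  N ⇒ keep positive
  Lon: 117 + 0.703/60 = 117.0117167
  E → positive
Point 3:
  Latitude: 10 + 20.581/60 = 10.3430167
  N → positive
  Lon: 170 + 13.484/60 = 170.2247333
  W ⇒ negate
Point 4:
  φ: 89 + 47.626/60 = 89.7937667
  S → negative
  Longitude: 33.23′ = 0.553833°; total 0.5538333
  W → negative
Point 5:
  φ: 54 + 18.899/60 = 54.3149833
  N → positive
  λ: 20.157′ = 0.335950°; total 179.3359500
  W → negative

1. -60.763527, 36.899733
2. 89.034833, 117.011717
3. 10.343017, -170.224733
4. -89.793767, -0.553833
5. 54.314983, -179.335950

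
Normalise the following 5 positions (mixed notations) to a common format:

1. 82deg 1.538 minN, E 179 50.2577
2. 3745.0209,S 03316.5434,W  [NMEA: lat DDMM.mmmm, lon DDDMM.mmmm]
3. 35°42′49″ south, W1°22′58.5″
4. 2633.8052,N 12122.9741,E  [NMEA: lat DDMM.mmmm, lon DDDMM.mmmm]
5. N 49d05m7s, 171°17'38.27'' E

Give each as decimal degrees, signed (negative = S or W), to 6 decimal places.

Point 1:
  Latitude: 82 + 1.538/60 = 82.0256333
  N ⇒ keep positive
  Longitude: 179 + 50.2577/60 = 179.8376283
  E → positive
Point 2:
  φ: degrees = first 2 digits = 37, minutes = 45.0209; 37 + 45.0209/60 = 37.7503483
  S → negative
  Lon: degrees = first 3 digits = 33, minutes = 16.5434; 33 + 16.5434/60 = 33.2757233
  W → negative
Point 3:
  Latitude: 35° + 42/60 + 49/3600 = 35 + 0.700000 + 0.013611 = 35.7136111
  S → negative
  Longitude: 1° + 22/60 + 58.5/3600 = 1 + 0.366667 + 0.016250 = 1.3829167
  hemisphere W, so the sign is −
Point 4:
  Lat: degrees = first 2 digits = 26, minutes = 33.8052; 26 + 33.8052/60 = 26.5634200
  N ⇒ keep positive
  λ: degrees = first 3 digits = 121, minutes = 22.9741; 121 + 22.9741/60 = 121.3829017
  E ⇒ keep positive
Point 5:
  Latitude: 49° + 5/60 + 7/3600 = 49 + 0.083333 + 0.001944 = 49.0852778
  N ⇒ keep positive
  Lon: 171° + 17/60 + 38.27/3600 = 171 + 0.283333 + 0.010631 = 171.2939639
  E ⇒ keep positive

1. 82.025633, 179.837628
2. -37.750348, -33.275723
3. -35.713611, -1.382917
4. 26.563420, 121.382902
5. 49.085278, 171.293964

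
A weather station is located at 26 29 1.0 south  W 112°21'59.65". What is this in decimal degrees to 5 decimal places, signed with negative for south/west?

φ: 26 + 29/60 + 1/3600 = 26.483611
hemisphere S, so the sign is −
λ: 21′ + 59.65″ = 21.99417′; 112 + 21.99417/60 = 112.366569
W → negative

-26.48361, -112.36657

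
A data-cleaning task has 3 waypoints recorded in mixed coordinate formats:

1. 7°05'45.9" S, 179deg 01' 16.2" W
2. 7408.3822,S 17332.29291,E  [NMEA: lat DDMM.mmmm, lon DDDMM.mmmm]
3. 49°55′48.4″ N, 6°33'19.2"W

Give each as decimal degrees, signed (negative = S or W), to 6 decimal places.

Point 1:
  Lat: 7° + 5/60 + 45.9/3600 = 7 + 0.083333 + 0.012750 = 7.0960833
  S → negative
  λ: 179 + 1/60 + 16.2/3600 = 179.0211667
  W → negative
Point 2:
  Lat: degrees = first 2 digits = 74, minutes = 8.3822; 74 + 8.3822/60 = 74.1397033
  hemisphere S, so the sign is −
  Lon: split at 3 digits → 173° and 32.29291′; 173 + 32.29291/60 = 173.5382152
  E ⇒ keep positive
Point 3:
  Lat: 49 + 55/60 + 48.4/3600 = 49.9301111
  N → positive
  λ: 33′ + 19.2″ = 33.32000′; 6 + 33.32000/60 = 6.5553333
  W ⇒ negate

1. -7.096083, -179.021167
2. -74.139703, 173.538215
3. 49.930111, -6.555333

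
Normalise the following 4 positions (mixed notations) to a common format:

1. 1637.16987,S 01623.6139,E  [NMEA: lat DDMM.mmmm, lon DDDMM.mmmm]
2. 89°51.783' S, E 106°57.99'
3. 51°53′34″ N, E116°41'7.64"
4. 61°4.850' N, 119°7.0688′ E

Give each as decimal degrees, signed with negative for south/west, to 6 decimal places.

Point 1:
  Lat: split at 2 digits → 16° and 37.16987′; 16 + 37.16987/60 = 16.6194978
  hemisphere S, so the sign is −
  λ: split at 3 digits → 016° and 23.6139′; 16 + 23.6139/60 = 16.3935650
  E → positive
Point 2:
  Lat: 89 + 51.783/60 = 89.8630500
  hemisphere S, so the sign is −
  λ: 57.99′ = 0.966500°; total 106.9665000
  E ⇒ keep positive
Point 3:
  φ: 51° + 53/60 + 34/3600 = 51 + 0.883333 + 0.009444 = 51.8927778
  N → positive
  Longitude: 116 + 41/60 + 7.64/3600 = 116.6854556
  E ⇒ keep positive
Point 4:
  Latitude: 4.85′ = 0.080833°; total 61.0808333
  N → positive
  Longitude: 7.0688′ = 0.117813°; total 119.1178133
  E ⇒ keep positive

1. -16.619498, 16.393565
2. -89.863050, 106.966500
3. 51.892778, 116.685456
4. 61.080833, 119.117813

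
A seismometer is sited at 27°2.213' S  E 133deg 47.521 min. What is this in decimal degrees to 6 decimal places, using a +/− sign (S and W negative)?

Latitude: 2.213′ = 0.036883°; total 27.0368833
hemisphere S, so the sign is −
Longitude: 133 + 47.521/60 = 133.7920167
E → positive

-27.036883, 133.792017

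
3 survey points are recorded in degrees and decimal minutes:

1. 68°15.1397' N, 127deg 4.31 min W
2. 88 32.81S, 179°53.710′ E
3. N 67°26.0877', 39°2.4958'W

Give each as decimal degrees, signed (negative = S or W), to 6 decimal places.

Point 1:
  Lat: 15.1397′ = 0.252328°; total 68.2523283
  N ⇒ keep positive
  λ: 4.31′ = 0.071833°; total 127.0718333
  W → negative
Point 2:
  φ: 88 + 32.81/60 = 88.5468333
  hemisphere S, so the sign is −
  Longitude: 179 + 53.71/60 = 179.8951667
  E → positive
Point 3:
  φ: 26.0877′ = 0.434795°; total 67.4347950
  N → positive
  λ: 2.4958′ = 0.041597°; total 39.0415967
  W ⇒ negate

1. 68.252328, -127.071833
2. -88.546833, 179.895167
3. 67.434795, -39.041597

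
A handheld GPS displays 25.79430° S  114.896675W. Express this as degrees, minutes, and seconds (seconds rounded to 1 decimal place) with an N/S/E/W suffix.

Lat: 0.794300° → 47.65800′; 0.65800 × 60 = 39.480″
Lon: 0.896675 × 60 = 53.80050′ → 53′, remainder × 60 = 48.030″

25°47′39.5″ S, 114°53′48.0″ W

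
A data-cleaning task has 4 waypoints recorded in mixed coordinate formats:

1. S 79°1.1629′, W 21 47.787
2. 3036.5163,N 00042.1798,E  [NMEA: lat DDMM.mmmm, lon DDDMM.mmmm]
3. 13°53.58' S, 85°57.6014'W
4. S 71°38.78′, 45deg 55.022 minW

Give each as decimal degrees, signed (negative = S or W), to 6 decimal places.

1. -79.019382, -21.796450
2. 30.608605, 0.702997
3. -13.893000, -85.960023
4. -71.646333, -45.917033

Point 1:
  φ: 79 + 1.1629/60 = 79.0193817
  hemisphere S, so the sign is −
  λ: 21 + 47.787/60 = 21.7964500
  W ⇒ negate
Point 2:
  Latitude: degrees = first 2 digits = 30, minutes = 36.5163; 30 + 36.5163/60 = 30.6086050
  N → positive
  Longitude: degrees = first 3 digits = 0, minutes = 42.1798; 0 + 42.1798/60 = 0.7029967
  E → positive
Point 3:
  φ: 13 + 53.58/60 = 13.8930000
  hemisphere S, so the sign is −
  Longitude: 57.6014′ = 0.960023°; total 85.9600233
  hemisphere W, so the sign is −
Point 4:
  Lat: 38.78′ = 0.646333°; total 71.6463333
  S ⇒ negate
  Longitude: 45 + 55.022/60 = 45.9170333
  hemisphere W, so the sign is −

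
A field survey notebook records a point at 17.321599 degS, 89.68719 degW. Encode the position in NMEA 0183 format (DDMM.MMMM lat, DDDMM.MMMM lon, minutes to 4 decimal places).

Latitude: minutes = (17.321599 − 17) × 60 = 19.295940
Longitude: minutes = (89.687190 − 89) × 60 = 41.231400

1719.2959,S / 08941.2314,W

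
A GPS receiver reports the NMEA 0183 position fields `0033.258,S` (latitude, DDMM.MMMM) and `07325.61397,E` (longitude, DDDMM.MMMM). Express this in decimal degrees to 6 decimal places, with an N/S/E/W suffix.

0.554300° S, 73.426900° E

Lat: degrees = first 2 digits = 0, minutes = 33.258; 0 + 33.258/60 = 0.5543000
Lon: split at 3 digits → 073° and 25.61397′; 73 + 25.61397/60 = 73.4268995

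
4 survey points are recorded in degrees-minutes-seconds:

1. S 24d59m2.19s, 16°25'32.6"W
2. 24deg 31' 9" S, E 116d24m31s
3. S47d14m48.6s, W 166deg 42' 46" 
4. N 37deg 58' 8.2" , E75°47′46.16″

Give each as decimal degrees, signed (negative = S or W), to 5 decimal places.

Point 1:
  φ: 24 + 59/60 + 2.19/3600 = 24.983942
  S → negative
  λ: 25′ + 32.6″ = 25.54333′; 16 + 25.54333/60 = 16.425722
  W ⇒ negate
Point 2:
  Latitude: 24° + 31/60 + 9/3600 = 24 + 0.516667 + 0.002500 = 24.519167
  S ⇒ negate
  λ: 24′ + 31″ = 24.51667′; 116 + 24.51667/60 = 116.408611
  E ⇒ keep positive
Point 3:
  Latitude: 47° + 14/60 + 48.6/3600 = 47 + 0.233333 + 0.013500 = 47.246833
  hemisphere S, so the sign is −
  Longitude: 166 + 42/60 + 46/3600 = 166.712778
  hemisphere W, so the sign is −
Point 4:
  φ: 58′ + 8.2″ = 58.13667′; 37 + 58.13667/60 = 37.968944
  N → positive
  λ: 75° + 47/60 + 46.16/3600 = 75 + 0.783333 + 0.012822 = 75.796156
  E → positive

1. -24.98394, -16.42572
2. -24.51917, 116.40861
3. -47.24683, -166.71278
4. 37.96894, 75.79616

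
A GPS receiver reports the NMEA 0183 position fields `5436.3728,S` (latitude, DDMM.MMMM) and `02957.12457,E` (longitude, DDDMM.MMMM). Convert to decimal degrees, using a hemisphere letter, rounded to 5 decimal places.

Latitude: split at 2 digits → 54° and 36.3728′; 54 + 36.3728/60 = 54.606213
λ: degrees = first 3 digits = 29, minutes = 57.12457; 29 + 57.12457/60 = 29.952076

54.60621° S, 29.95208° E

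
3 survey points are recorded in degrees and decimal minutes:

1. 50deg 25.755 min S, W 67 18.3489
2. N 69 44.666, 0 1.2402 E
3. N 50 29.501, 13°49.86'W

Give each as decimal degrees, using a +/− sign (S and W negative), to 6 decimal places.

Point 1:
  Lat: 50 + 25.755/60 = 50.4292500
  S ⇒ negate
  Lon: 18.3489′ = 0.305815°; total 67.3058150
  hemisphere W, so the sign is −
Point 2:
  Lat: 69 + 44.666/60 = 69.7444333
  N ⇒ keep positive
  Longitude: 1.2402′ = 0.020670°; total 0.0206700
  E ⇒ keep positive
Point 3:
  Lat: 29.501′ = 0.491683°; total 50.4916833
  N → positive
  λ: 49.86′ = 0.831000°; total 13.8310000
  W ⇒ negate

1. -50.429250, -67.305815
2. 69.744433, 0.020670
3. 50.491683, -13.831000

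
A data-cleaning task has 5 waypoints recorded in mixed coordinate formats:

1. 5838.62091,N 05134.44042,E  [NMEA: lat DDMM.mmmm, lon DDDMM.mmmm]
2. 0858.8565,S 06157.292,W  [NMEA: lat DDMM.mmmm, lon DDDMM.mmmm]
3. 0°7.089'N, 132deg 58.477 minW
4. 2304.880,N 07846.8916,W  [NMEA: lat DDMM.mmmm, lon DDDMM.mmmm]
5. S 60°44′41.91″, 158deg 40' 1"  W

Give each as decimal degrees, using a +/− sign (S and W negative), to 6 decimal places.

Point 1:
  φ: degrees = first 2 digits = 58, minutes = 38.62091; 58 + 38.62091/60 = 58.6436818
  N ⇒ keep positive
  λ: split at 3 digits → 051° and 34.44042′; 51 + 34.44042/60 = 51.5740070
  E ⇒ keep positive
Point 2:
  Lat: split at 2 digits → 08° and 58.8565′; 8 + 58.8565/60 = 8.9809417
  S → negative
  Lon: split at 3 digits → 061° and 57.292′; 61 + 57.292/60 = 61.9548667
  W ⇒ negate
Point 3:
  Lat: 7.089′ = 0.118150°; total 0.1181500
  N ⇒ keep positive
  Longitude: 132 + 58.477/60 = 132.9746167
  hemisphere W, so the sign is −
Point 4:
  Lat: degrees = first 2 digits = 23, minutes = 4.88; 23 + 4.88/60 = 23.0813333
  N → positive
  λ: degrees = first 3 digits = 78, minutes = 46.8916; 78 + 46.8916/60 = 78.7815267
  W → negative
Point 5:
  Latitude: 60° + 44/60 + 41.91/3600 = 60 + 0.733333 + 0.011642 = 60.7449750
  S → negative
  Longitude: 158 + 40/60 + 1/3600 = 158.6669444
  W ⇒ negate

1. 58.643682, 51.574007
2. -8.980942, -61.954867
3. 0.118150, -132.974617
4. 23.081333, -78.781527
5. -60.744975, -158.666944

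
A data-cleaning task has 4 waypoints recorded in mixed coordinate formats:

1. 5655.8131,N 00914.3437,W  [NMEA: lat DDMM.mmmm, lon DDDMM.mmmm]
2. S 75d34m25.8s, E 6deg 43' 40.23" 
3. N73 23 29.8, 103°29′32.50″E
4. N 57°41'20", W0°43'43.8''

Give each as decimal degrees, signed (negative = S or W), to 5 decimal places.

1. 56.93022, -9.23906
2. -75.57383, 6.72784
3. 73.39161, 103.49236
4. 57.68889, -0.72883

Point 1:
  Latitude: degrees = first 2 digits = 56, minutes = 55.8131; 56 + 55.8131/60 = 56.930218
  N → positive
  λ: split at 3 digits → 009° and 14.3437′; 9 + 14.3437/60 = 9.239062
  W → negative
Point 2:
  Lat: 75° + 34/60 + 25.8/3600 = 75 + 0.566667 + 0.007167 = 75.573833
  hemisphere S, so the sign is −
  Longitude: 43′ + 40.23″ = 43.67050′; 6 + 43.67050/60 = 6.727842
  E ⇒ keep positive
Point 3:
  φ: 23′ + 29.8″ = 23.49667′; 73 + 23.49667/60 = 73.391611
  N ⇒ keep positive
  Lon: 29′ + 32.5″ = 29.54167′; 103 + 29.54167/60 = 103.492361
  E → positive
Point 4:
  φ: 41′ + 20″ = 41.33333′; 57 + 41.33333/60 = 57.688889
  N → positive
  Lon: 0 + 43/60 + 43.8/3600 = 0.728833
  hemisphere W, so the sign is −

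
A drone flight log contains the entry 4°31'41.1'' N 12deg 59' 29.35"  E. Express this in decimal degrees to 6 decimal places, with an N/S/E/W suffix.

4.528083° N, 12.991486° E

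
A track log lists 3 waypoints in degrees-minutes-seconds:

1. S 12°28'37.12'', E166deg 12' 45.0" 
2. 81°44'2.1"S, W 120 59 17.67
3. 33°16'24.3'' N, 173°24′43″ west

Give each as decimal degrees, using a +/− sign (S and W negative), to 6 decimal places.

1. -12.476978, 166.212500
2. -81.733917, -120.988242
3. 33.273417, -173.411944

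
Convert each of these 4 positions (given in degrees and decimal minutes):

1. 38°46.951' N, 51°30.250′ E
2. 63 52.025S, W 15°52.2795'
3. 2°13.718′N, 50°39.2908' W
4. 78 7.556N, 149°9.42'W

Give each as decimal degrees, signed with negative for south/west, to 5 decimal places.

1. 38.78252, 51.50417
2. -63.86708, -15.87133
3. 2.22863, -50.65485
4. 78.12593, -149.15700

Point 1:
  Latitude: 46.951′ = 0.782517°; total 38.782517
  N ⇒ keep positive
  Lon: 51 + 30.25/60 = 51.504167
  E ⇒ keep positive
Point 2:
  Lat: 52.025′ = 0.867083°; total 63.867083
  S → negative
  Lon: 15 + 52.2795/60 = 15.871325
  hemisphere W, so the sign is −
Point 3:
  Lat: 13.718′ = 0.228633°; total 2.228633
  N → positive
  λ: 39.2908′ = 0.654847°; total 50.654847
  W → negative
Point 4:
  Lat: 78 + 7.556/60 = 78.125933
  N ⇒ keep positive
  Lon: 9.42′ = 0.157000°; total 149.157000
  hemisphere W, so the sign is −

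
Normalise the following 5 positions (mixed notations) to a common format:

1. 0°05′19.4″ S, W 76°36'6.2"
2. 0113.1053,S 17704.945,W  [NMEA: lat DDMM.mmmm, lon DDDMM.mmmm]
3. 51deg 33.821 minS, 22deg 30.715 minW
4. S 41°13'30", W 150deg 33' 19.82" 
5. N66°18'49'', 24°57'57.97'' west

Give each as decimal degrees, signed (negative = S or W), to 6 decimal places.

Point 1:
  Lat: 0° + 5/60 + 19.4/3600 = 0 + 0.083333 + 0.005389 = 0.0887222
  hemisphere S, so the sign is −
  Lon: 76 + 36/60 + 6.2/3600 = 76.6017222
  W ⇒ negate
Point 2:
  φ: degrees = first 2 digits = 1, minutes = 13.1053; 1 + 13.1053/60 = 1.2184217
  S → negative
  Lon: degrees = first 3 digits = 177, minutes = 4.945; 177 + 4.945/60 = 177.0824167
  W ⇒ negate
Point 3:
  Lat: 33.821′ = 0.563683°; total 51.5636833
  hemisphere S, so the sign is −
  Lon: 30.715′ = 0.511917°; total 22.5119167
  hemisphere W, so the sign is −
Point 4:
  Lat: 41 + 13/60 + 30/3600 = 41.2250000
  hemisphere S, so the sign is −
  Longitude: 150 + 33/60 + 19.82/3600 = 150.5555056
  W → negative
Point 5:
  Latitude: 66° + 18/60 + 49/3600 = 66 + 0.300000 + 0.013611 = 66.3136111
  N ⇒ keep positive
  λ: 57′ + 57.97″ = 57.96617′; 24 + 57.96617/60 = 24.9661028
  W ⇒ negate

1. -0.088722, -76.601722
2. -1.218422, -177.082417
3. -51.563683, -22.511917
4. -41.225000, -150.555506
5. 66.313611, -24.966103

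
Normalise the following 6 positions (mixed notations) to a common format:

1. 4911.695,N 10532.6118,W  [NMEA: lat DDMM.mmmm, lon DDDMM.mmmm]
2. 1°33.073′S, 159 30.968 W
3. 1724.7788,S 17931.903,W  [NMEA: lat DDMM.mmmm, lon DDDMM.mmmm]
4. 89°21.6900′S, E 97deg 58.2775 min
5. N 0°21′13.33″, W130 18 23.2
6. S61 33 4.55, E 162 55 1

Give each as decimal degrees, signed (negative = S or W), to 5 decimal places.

1. 49.19492, -105.54353
2. -1.55122, -159.51613
3. -17.41298, -179.53172
4. -89.36150, 97.97129
5. 0.35370, -130.30644
6. -61.55126, 162.91694

Point 1:
  Latitude: degrees = first 2 digits = 49, minutes = 11.695; 49 + 11.695/60 = 49.194917
  N ⇒ keep positive
  Longitude: degrees = first 3 digits = 105, minutes = 32.6118; 105 + 32.6118/60 = 105.543530
  W ⇒ negate
Point 2:
  Lat: 33.073′ = 0.551217°; total 1.551217
  hemisphere S, so the sign is −
  λ: 30.968′ = 0.516133°; total 159.516133
  W ⇒ negate
Point 3:
  Lat: degrees = first 2 digits = 17, minutes = 24.7788; 17 + 24.7788/60 = 17.412980
  S → negative
  λ: degrees = first 3 digits = 179, minutes = 31.903; 179 + 31.903/60 = 179.531717
  W ⇒ negate
Point 4:
  Lat: 21.69′ = 0.361500°; total 89.361500
  hemisphere S, so the sign is −
  Longitude: 97 + 58.2775/60 = 97.971292
  E → positive
Point 5:
  φ: 21′ + 13.33″ = 21.22217′; 0 + 21.22217/60 = 0.353703
  N ⇒ keep positive
  λ: 130° + 18/60 + 23.2/3600 = 130 + 0.300000 + 0.006444 = 130.306444
  hemisphere W, so the sign is −
Point 6:
  Latitude: 61° + 33/60 + 4.55/3600 = 61 + 0.550000 + 0.001264 = 61.551264
  S → negative
  Lon: 55′ + 1″ = 55.01667′; 162 + 55.01667/60 = 162.916944
  E → positive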